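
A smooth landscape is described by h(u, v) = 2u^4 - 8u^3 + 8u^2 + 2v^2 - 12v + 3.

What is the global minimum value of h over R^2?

-15

h(u,v) separates as P(u) + Q(v) + 3, so its minimum is min P + min Q + 3.
P'(u) = 8u(u - 2)(u - 1) vanishes at u ∈ {0, 1, 2}; Q'(v) = 4v - 12 vanishes at v ∈ {3}.
Local minima of P (where P''>0): P(0)=0, P(2)=0. Local minima of Q: Q(3)=-18.
So the global minimum of h is P(0) + Q(3) + 3 = 0 − 18 + 3 = -15, attained at (0, 3).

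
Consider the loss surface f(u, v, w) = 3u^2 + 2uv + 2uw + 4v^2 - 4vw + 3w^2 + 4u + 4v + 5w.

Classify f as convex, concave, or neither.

convex

f is quadratic, so its Hessian is the constant matrix H = [[6, 2, 2], [2, 8, -4], [2, -4, 6]].
Leading principal minors: 6, 44, 104.
All positive ⇒ H ≻ 0 ⇒ convex.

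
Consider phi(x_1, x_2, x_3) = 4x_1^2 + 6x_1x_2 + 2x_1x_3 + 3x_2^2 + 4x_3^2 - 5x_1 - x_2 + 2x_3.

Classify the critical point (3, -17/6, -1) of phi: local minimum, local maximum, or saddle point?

local minimum

The Hessian is constant: H = [[8, 6, 2], [6, 6, 0], [2, 0, 8]].
Leading principal minors: Δ₁ = 8, Δ₂ = 12, Δ₃ = 72.
All leading minors are positive, so H is positive definite: a local minimum.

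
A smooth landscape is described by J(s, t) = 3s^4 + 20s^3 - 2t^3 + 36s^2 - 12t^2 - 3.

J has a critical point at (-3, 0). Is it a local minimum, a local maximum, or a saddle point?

The mixed partial ∂²J/∂s∂t is 0, so the Hessian at any point is diag(J_ss, J_tt) = diag(12(3s^2 + 10s + 6), -12(t + 2)).
At (-3, 0): H = diag(36, -24).
The eigenvalues have opposite signs, so H is indefinite: a saddle point.

saddle point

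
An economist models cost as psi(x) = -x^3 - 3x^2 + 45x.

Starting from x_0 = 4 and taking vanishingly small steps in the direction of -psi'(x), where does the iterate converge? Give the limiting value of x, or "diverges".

psi'(x) = -3(x - 3)(x + 5), so psi'(4) = -27.
Gradient descent moves in the -psi' direction, i.e. x is increasing.
There is no critical point above x=4, and psi' keeps the same sign, so the iterate runs off to +∞.

diverges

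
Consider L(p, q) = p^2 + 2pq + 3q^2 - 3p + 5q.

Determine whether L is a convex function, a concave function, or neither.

convex

L is quadratic, so its Hessian is the constant matrix H = [[2, 2], [2, 6]].
det(H) = 8, tr(H) = 8.
det(H) > 0 and tr(H) > 0, so H is positive definite everywhere: convex.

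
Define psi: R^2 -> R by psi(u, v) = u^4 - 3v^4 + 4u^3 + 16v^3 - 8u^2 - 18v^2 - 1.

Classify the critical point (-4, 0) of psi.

saddle point

The mixed partial ∂²psi/∂u∂v is 0, so the Hessian at any point is diag(psi_uu, psi_vv) = diag(4(3u^2 + 6u - 4), 12(-3v^2 + 8v - 3)).
At (-4, 0): H = diag(80, -36).
The eigenvalues have opposite signs, so H is indefinite: a saddle point.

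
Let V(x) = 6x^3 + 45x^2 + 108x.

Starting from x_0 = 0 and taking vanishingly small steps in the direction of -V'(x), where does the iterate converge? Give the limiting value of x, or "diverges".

V'(x) = 18(x + 2)(x + 3), so V'(0) = 108.
Gradient descent moves in the -V' direction, i.e. x is decreasing.
The nearest critical point in that direction is x = -2, where V'' = 18 > 0 (a local minimum). The iterate converges there.

-2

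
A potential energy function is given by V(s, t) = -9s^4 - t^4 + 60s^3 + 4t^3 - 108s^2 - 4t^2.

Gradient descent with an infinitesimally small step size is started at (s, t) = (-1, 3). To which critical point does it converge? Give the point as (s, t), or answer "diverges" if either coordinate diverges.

diverges

V is separable, so gradient descent decouples: s follows -∂V/∂s, t follows -∂V/∂t.
∂V/∂s = -36s(s - 3)(s - 2); at s=-1 this is 432, so s decreases.
∂V/∂t = -4t(t - 2)(t - 1); at t=3 this is -24, so t increases.
The s-coordinate has no critical point in that direction and runs off to infinity.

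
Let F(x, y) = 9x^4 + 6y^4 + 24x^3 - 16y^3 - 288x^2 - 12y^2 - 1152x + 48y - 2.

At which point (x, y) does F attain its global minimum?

F(x,y) separates as P(x) + Q(y) − 2, so its minimum is min P + min Q − 2.
P'(x) = 36(x - 4)(x + 2)(x + 4) vanishes at x ∈ {-4, -2, 4}; Q'(y) = 24(y - 2)(y - 1)(y + 1) vanishes at y ∈ {-1, 1, 2}.
Local minima of P (where P''>0): P(-4)=768, P(4)=-5376. Local minima of Q: Q(-1)=-38, Q(2)=16.
So the global minimum of F is P(4) + Q(-1) − 2 = -5376 − 38 − 2 = -5416, attained at (4, -1).

(4, -1)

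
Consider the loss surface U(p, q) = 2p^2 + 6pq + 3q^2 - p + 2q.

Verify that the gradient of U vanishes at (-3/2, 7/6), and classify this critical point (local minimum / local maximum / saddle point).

∇U = (4p + 6q - 1, 6p + 6q + 2); substituting (-3/2, 7/6) gives ∇U = (0, 0), so (-3/2, 7/6) is indeed a critical point.
The Hessian of U is constant: H = [[4, 6], [6, 6]].
det(H) = 4·6 − 6² = -12.
Since det(H) < 0, H is indefinite and the critical point is a saddle point.

saddle point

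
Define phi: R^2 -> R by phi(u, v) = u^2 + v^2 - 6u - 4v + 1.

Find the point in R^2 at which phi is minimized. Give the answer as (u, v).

(3, 2)

phi(u,v) separates as P(u) + Q(v) + 1, so its minimum is min P + min Q + 1.
P'(u) = 2u - 6 vanishes at u ∈ {3}; Q'(v) = 2v - 4 vanishes at v ∈ {2}.
Local minima of P (where P''>0): P(3)=-9. Local minima of Q: Q(2)=-4.
So the global minimum of phi is P(3) + Q(2) + 1 = -9 − 4 + 1 = -12, attained at (3, 2).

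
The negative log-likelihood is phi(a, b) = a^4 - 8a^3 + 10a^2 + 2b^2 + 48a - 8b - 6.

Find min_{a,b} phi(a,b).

-43

phi(a,b) separates as P(a) + Q(b) − 6, so its minimum is min P + min Q − 6.
P'(a) = 4(a - 4)(a - 3)(a + 1) vanishes at a ∈ {-1, 3, 4}; Q'(b) = 4b - 8 vanishes at b ∈ {2}.
Local minima of P (where P''>0): P(-1)=-29, P(4)=96. Local minima of Q: Q(2)=-8.
So the global minimum of phi is P(-1) + Q(2) − 6 = -29 − 8 − 6 = -43, attained at (-1, 2).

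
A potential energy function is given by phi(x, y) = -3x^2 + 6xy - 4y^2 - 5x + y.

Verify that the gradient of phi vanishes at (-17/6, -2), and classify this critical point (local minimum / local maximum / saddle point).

local maximum

∇phi = (-6x + 6y - 5, 6x - 8y + 1); substituting (-17/6, -2) gives ∇phi = (0, 0), so (-17/6, -2) is indeed a critical point.
The Hessian of phi is constant: H = [[-6, 6], [6, -8]].
det(H) = (-6)·(-8) − 6² = 12.
det(H) > 0 and tr(H) = -14 < 0, so H is negative definite and the point is a local maximum.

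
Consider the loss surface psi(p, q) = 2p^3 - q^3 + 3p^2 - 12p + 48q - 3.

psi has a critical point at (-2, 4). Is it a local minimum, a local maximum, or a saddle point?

local maximum

The mixed partial ∂²psi/∂p∂q is 0, so the Hessian at any point is diag(psi_pp, psi_qq) = diag(6(2p + 1), -6q).
At (-2, 4): H = diag(-18, -24).
Both eigenvalues are negative, so H is negative definite: a local maximum.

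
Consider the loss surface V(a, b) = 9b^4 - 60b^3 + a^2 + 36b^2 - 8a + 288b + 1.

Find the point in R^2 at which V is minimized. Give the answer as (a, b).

(4, -1)

V(a,b) separates as P(a) + Q(b) + 1, so its minimum is min P + min Q + 1.
P'(a) = 2a - 8 vanishes at a ∈ {4}; Q'(b) = 36(b - 4)(b - 2)(b + 1) vanishes at b ∈ {-1, 2, 4}.
Local minima of P (where P''>0): P(4)=-16. Local minima of Q: Q(-1)=-183, Q(4)=192.
So the global minimum of V is P(4) + Q(-1) + 1 = -16 − 183 + 1 = -198, attained at (4, -1).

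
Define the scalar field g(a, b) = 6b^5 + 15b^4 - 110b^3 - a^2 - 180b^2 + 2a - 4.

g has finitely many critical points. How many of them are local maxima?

2

g separates as a function of a plus a function of b, so ∇g=0 decouples.
∂g/∂a = -2(a - 1) = 0 at a ∈ {1}; ∂g/∂b = 30b(b - 3)(b + 1)(b + 4) = 0 at b ∈ {-4, -1, 0, 3}.
The Hessian is diagonal: diag(g_aa, g_bb). Second derivatives: g_aa(1)=-2; g_bb(-4)=-2520, g_bb(-1)=360, g_bb(0)=-360, g_bb(3)=2520.
Local maxima occur where both diagonal entries negative: (1, -4), (1, 0). Count: 2.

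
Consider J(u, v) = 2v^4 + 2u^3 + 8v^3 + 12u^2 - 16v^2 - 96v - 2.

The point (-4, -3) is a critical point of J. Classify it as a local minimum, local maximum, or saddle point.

The mixed partial ∂²J/∂u∂v is 0, so the Hessian at any point is diag(J_uu, J_vv) = diag(12(u + 2), 8(3v^2 + 6v - 4)).
At (-4, -3): H = diag(-24, 40).
The eigenvalues have opposite signs, so H is indefinite: a saddle point.

saddle point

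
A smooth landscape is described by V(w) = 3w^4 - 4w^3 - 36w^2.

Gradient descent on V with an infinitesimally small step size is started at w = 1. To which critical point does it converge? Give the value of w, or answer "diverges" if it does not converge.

3

V'(w) = 12w(w - 3)(w + 2), so V'(1) = -72.
Gradient descent moves in the -V' direction, i.e. w is increasing.
The nearest critical point in that direction is w = 3, where V'' = 180 > 0 (a local minimum). The iterate converges there.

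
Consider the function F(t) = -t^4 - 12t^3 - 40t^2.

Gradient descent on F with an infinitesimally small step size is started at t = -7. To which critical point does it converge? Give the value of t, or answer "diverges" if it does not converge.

diverges

F'(t) = -4t(t + 4)(t + 5), so F'(-7) = 168.
Gradient descent moves in the -F' direction, i.e. t is decreasing.
There is no critical point below t=-7, and F' keeps the same sign, so the iterate runs off to −∞.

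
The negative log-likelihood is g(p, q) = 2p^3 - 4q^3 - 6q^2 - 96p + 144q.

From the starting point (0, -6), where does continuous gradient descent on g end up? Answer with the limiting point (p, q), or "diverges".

g is separable, so gradient descent decouples: p follows -∂g/∂p, q follows -∂g/∂q.
∂g/∂p = 6(p - 4)(p + 4); at p=0 this is -96, so p increases.
∂g/∂q = -12(q - 3)(q + 4); at q=-6 this is -216, so q increases.
p converges to its nearest critical value 4 (a local min of the p-part); q converges to -4. The iterate converges to (4, -4).

(4, -4)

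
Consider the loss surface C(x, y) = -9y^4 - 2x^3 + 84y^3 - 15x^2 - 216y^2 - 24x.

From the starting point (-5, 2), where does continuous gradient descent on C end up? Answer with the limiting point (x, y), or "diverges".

(-4, 3)

C is separable, so gradient descent decouples: x follows -∂C/∂x, y follows -∂C/∂y.
∂C/∂x = -6(x + 1)(x + 4); at x=-5 this is -24, so x increases.
∂C/∂y = -36y(y - 4)(y - 3); at y=2 this is -144, so y increases.
x converges to its nearest critical value -4 (a local min of the x-part); y converges to 3. The iterate converges to (-4, 3).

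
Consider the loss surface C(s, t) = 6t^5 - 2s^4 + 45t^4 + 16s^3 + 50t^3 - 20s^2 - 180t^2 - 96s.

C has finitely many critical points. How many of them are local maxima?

4

C separates as a function of s plus a function of t, so ∇C=0 decouples.
∂C/∂s = -8(s - 4)(s - 3)(s + 1) = 0 at s ∈ {-1, 3, 4}; ∂C/∂t = 30t(t - 1)(t + 3)(t + 4) = 0 at t ∈ {-4, -3, 0, 1}.
The Hessian is diagonal: diag(C_ss, C_tt). Second derivatives: C_ss(-1)=-160, C_ss(3)=32, C_ss(4)=-40; C_tt(-4)=-600, C_tt(-3)=360, C_tt(0)=-360, C_tt(1)=600.
Local maxima occur where both diagonal entries negative: (-1, -4), (-1, 0), (4, -4), (4, 0). Count: 4.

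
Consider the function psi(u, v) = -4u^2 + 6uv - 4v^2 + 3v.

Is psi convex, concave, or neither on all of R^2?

psi is quadratic, so its Hessian is the constant matrix H = [[-8, 6], [6, -8]].
det(H) = 28, tr(H) = -16.
det(H) > 0 and tr(H) < 0, so H is negative definite everywhere: concave.

concave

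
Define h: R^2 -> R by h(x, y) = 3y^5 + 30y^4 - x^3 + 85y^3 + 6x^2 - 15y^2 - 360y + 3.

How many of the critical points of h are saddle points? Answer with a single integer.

4

h separates as a function of x plus a function of y, so ∇h=0 decouples.
∂h/∂x = -3x(x - 4) = 0 at x ∈ {0, 4}; ∂h/∂y = 15(y - 1)(y + 2)(y + 3)(y + 4) = 0 at y ∈ {-4, -3, -2, 1}.
The Hessian is diagonal: diag(h_xx, h_yy). Second derivatives: h_xx(0)=12, h_xx(4)=-12; h_yy(-4)=-150, h_yy(-3)=60, h_yy(-2)=-90, h_yy(1)=900.
Saddle points occur where the two diagonal entries have opposite signs: (0, -4), (0, -2), (4, -3), (4, 1). Count: 4.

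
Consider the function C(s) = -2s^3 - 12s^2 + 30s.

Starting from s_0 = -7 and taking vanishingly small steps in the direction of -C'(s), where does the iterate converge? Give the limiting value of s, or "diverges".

C'(s) = -6(s - 1)(s + 5), so C'(-7) = -96.
Gradient descent moves in the -C' direction, i.e. s is increasing.
The nearest critical point in that direction is s = -5, where C'' = 36 > 0 (a local minimum). The iterate converges there.

-5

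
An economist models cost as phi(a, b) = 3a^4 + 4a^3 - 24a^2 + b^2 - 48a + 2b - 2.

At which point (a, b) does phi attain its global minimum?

(2, -1)

phi(a,b) separates as P(a) + Q(b) − 2, so its minimum is min P + min Q − 2.
P'(a) = 12(a - 2)(a + 1)(a + 2) vanishes at a ∈ {-2, -1, 2}; Q'(b) = 2b + 2 vanishes at b ∈ {-1}.
Local minima of P (where P''>0): P(-2)=16, P(2)=-112. Local minima of Q: Q(-1)=-1.
So the global minimum of phi is P(2) + Q(-1) − 2 = -112 − 1 − 2 = -115, attained at (2, -1).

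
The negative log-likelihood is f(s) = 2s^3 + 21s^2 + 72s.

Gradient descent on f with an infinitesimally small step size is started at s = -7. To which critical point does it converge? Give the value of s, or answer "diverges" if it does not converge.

diverges

f'(s) = 6(s + 3)(s + 4), so f'(-7) = 72.
Gradient descent moves in the -f' direction, i.e. s is decreasing.
There is no critical point below s=-7, and f' keeps the same sign, so the iterate runs off to −∞.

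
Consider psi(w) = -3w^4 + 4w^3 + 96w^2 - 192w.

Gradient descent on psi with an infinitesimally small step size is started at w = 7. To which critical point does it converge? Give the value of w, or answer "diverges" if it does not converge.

psi'(w) = -12(w - 4)(w - 1)(w + 4), so psi'(7) = -2376.
Gradient descent moves in the -psi' direction, i.e. w is increasing.
There is no critical point above w=7, and psi' keeps the same sign, so the iterate runs off to +∞.

diverges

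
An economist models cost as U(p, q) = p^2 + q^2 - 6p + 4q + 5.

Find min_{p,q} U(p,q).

-8

U(p,q) separates as A(p) + B(q) + 5, so its minimum is min A + min B + 5.
A'(p) = 2p - 6 vanishes at p ∈ {3}; B'(q) = 2q + 4 vanishes at q ∈ {-2}.
Local minima of A (where A''>0): A(3)=-9. Local minima of B: B(-2)=-4.
So the global minimum of U is A(3) + B(-2) + 5 = -9 − 4 + 5 = -8, attained at (3, -2).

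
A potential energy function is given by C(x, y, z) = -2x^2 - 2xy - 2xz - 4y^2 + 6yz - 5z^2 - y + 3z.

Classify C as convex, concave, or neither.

C is quadratic, so its Hessian is the constant matrix H = [[-4, -2, -2], [-2, -8, 6], [-2, 6, -10]].
Leading principal minors: -4, 28, -56.
Signs alternate −, +, − ⇒ H ≺ 0 ⇒ concave.

concave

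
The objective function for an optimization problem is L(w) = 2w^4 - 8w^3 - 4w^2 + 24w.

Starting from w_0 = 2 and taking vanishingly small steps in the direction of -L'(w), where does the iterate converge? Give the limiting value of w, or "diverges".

3

L'(w) = 8(w - 3)(w - 1)(w + 1), so L'(2) = -24.
Gradient descent moves in the -L' direction, i.e. w is increasing.
The nearest critical point in that direction is w = 3, where L'' = 64 > 0 (a local minimum). The iterate converges there.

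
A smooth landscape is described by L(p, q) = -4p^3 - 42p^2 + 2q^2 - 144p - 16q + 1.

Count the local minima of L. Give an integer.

L separates as a function of p plus a function of q, so ∇L=0 decouples.
∂L/∂p = -12(p + 3)(p + 4) = 0 at p ∈ {-4, -3}; ∂L/∂q = 4(q - 4) = 0 at q ∈ {4}.
The Hessian is diagonal: diag(L_pp, L_qq). Second derivatives: L_pp(-4)=12, L_pp(-3)=-12; L_qq(4)=4.
Local minima occur where both diagonal entries positive: (-4, 4). Count: 1.

1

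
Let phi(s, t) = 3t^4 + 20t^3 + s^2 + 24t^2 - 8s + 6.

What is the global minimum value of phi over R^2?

phi(s,t) separates as P(s) + Q(t) + 6, so its minimum is min P + min Q + 6.
P'(s) = 2s - 8 vanishes at s ∈ {4}; Q'(t) = 12t(t + 1)(t + 4) vanishes at t ∈ {-4, -1, 0}.
Local minima of P (where P''>0): P(4)=-16. Local minima of Q: Q(-4)=-128, Q(0)=0.
So the global minimum of phi is P(4) + Q(-4) + 6 = -16 − 128 + 6 = -138, attained at (4, -4).

-138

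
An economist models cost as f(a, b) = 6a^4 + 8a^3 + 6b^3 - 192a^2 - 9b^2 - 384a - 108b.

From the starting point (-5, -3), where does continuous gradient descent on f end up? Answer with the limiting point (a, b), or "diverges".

f is separable, so gradient descent decouples: a follows -∂f/∂a, b follows -∂f/∂b.
∂f/∂a = 24(a - 4)(a + 1)(a + 4); at a=-5 this is -864, so a increases.
∂f/∂b = 18(b - 3)(b + 2); at b=-3 this is 108, so b decreases.
The b-coordinate has no critical point in that direction and runs off to infinity.

diverges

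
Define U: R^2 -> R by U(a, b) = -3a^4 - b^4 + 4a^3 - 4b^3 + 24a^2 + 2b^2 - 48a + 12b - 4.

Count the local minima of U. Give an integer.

1

U separates as a function of a plus a function of b, so ∇U=0 decouples.
∂U/∂a = -12(a - 2)(a - 1)(a + 2) = 0 at a ∈ {-2, 1, 2}; ∂U/∂b = -4(b - 1)(b + 1)(b + 3) = 0 at b ∈ {-3, -1, 1}.
The Hessian is diagonal: diag(U_aa, U_bb). Second derivatives: U_aa(-2)=-144, U_aa(1)=36, U_aa(2)=-48; U_bb(-3)=-32, U_bb(-1)=16, U_bb(1)=-32.
Local minima occur where both diagonal entries positive: (1, -1). Count: 1.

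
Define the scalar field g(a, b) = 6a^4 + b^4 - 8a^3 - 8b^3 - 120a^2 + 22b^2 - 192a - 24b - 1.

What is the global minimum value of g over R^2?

-1674

g(a,b) separates as P(a) + Q(b) − 1, so its minimum is min P + min Q − 1.
P'(a) = 24(a - 4)(a + 1)(a + 2) vanishes at a ∈ {-2, -1, 4}; Q'(b) = 4(b - 3)(b - 2)(b - 1) vanishes at b ∈ {1, 2, 3}.
Local minima of P (where P''>0): P(-2)=64, P(4)=-1664. Local minima of Q: Q(1)=-9, Q(3)=-9.
So the global minimum of g is P(4) + Q(1) − 1 = -1664 − 9 − 1 = -1674, attained at (4, 1).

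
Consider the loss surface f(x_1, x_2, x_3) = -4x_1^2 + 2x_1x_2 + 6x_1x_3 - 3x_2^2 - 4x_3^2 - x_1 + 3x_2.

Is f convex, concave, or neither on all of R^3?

concave

f is quadratic, so its Hessian is the constant matrix H = [[-8, 2, 6], [2, -6, 0], [6, 0, -8]].
Leading principal minors: -8, 44, -136.
Signs alternate −, +, − ⇒ H ≺ 0 ⇒ concave.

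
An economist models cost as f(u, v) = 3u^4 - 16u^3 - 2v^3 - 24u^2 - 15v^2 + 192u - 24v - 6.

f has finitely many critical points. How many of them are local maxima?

f separates as a function of u plus a function of v, so ∇f=0 decouples.
∂f/∂u = 12(u - 4)(u - 2)(u + 2) = 0 at u ∈ {-2, 2, 4}; ∂f/∂v = -6(v + 1)(v + 4) = 0 at v ∈ {-4, -1}.
The Hessian is diagonal: diag(f_uu, f_vv). Second derivatives: f_uu(-2)=288, f_uu(2)=-96, f_uu(4)=144; f_vv(-4)=18, f_vv(-1)=-18.
Local maxima occur where both diagonal entries negative: (2, -1). Count: 1.

1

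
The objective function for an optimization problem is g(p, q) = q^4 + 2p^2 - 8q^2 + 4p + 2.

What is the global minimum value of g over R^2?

g(p,q) separates as A(p) + B(q) + 2, so its minimum is min A + min B + 2.
A'(p) = 4p + 4 vanishes at p ∈ {-1}; B'(q) = 4q(q - 2)(q + 2) vanishes at q ∈ {-2, 0, 2}.
Local minima of A (where A''>0): A(-1)=-2. Local minima of B: B(-2)=-16, B(2)=-16.
So the global minimum of g is A(-1) + B(-2) + 2 = -2 − 16 + 2 = -16, attained at (-1, -2).

-16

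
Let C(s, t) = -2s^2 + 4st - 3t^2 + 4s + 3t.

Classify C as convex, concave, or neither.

concave

C is quadratic, so its Hessian is the constant matrix H = [[-4, 4], [4, -6]].
det(H) = 8, tr(H) = -10.
det(H) > 0 and tr(H) < 0, so H is negative definite everywhere: concave.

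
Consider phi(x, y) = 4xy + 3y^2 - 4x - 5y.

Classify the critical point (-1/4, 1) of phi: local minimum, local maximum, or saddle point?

saddle point

The Hessian of phi is constant: H = [[0, 4], [4, 6]].
det(H) = 0·6 − 4² = -16.
Since det(H) < 0, H is indefinite and the critical point is a saddle point.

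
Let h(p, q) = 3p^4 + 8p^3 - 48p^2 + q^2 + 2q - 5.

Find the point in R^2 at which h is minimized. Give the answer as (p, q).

(-4, -1)

h(p,q) separates as A(p) + B(q) − 5, so its minimum is min A + min B − 5.
A'(p) = 12p(p - 2)(p + 4) vanishes at p ∈ {-4, 0, 2}; B'(q) = 2q + 2 vanishes at q ∈ {-1}.
Local minima of A (where A''>0): A(-4)=-512, A(2)=-80. Local minima of B: B(-1)=-1.
So the global minimum of h is A(-4) + B(-1) − 5 = -512 − 1 − 5 = -518, attained at (-4, -1).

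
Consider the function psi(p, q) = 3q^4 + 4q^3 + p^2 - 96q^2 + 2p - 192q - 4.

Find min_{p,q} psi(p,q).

psi(p,q) separates as A(p) + B(q) − 4, so its minimum is min A + min B − 4.
A'(p) = 2p + 2 vanishes at p ∈ {-1}; B'(q) = 12(q - 4)(q + 1)(q + 4) vanishes at q ∈ {-4, -1, 4}.
Local minima of A (where A''>0): A(-1)=-1. Local minima of B: B(-4)=-256, B(4)=-1280.
So the global minimum of psi is A(-1) + B(4) − 4 = -1 − 1280 − 4 = -1285, attained at (-1, 4).

-1285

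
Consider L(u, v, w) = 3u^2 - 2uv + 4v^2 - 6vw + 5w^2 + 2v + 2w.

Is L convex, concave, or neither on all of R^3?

convex

L is quadratic, so its Hessian is the constant matrix H = [[6, -2, 0], [-2, 8, -6], [0, -6, 10]].
Leading principal minors: 6, 44, 224.
All positive ⇒ H ≻ 0 ⇒ convex.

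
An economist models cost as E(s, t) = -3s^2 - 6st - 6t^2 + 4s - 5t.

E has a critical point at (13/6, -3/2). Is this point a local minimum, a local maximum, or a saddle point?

local maximum

The Hessian of E is constant: H = [[-6, -6], [-6, -12]].
det(H) = (-6)·(-12) − (-6)² = 36.
det(H) > 0 and tr(H) = -18 < 0, so H is negative definite and the point is a local maximum.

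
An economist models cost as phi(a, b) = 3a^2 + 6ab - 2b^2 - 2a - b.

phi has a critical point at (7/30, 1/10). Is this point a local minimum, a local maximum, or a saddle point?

saddle point

The Hessian of phi is constant: H = [[6, 6], [6, -4]].
det(H) = 6·(-4) − 6² = -60.
Since det(H) < 0, H is indefinite and the critical point is a saddle point.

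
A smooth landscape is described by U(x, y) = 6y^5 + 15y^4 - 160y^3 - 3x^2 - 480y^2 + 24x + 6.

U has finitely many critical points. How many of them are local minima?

0

U separates as a function of x plus a function of y, so ∇U=0 decouples.
∂U/∂x = -6(x - 4) = 0 at x ∈ {4}; ∂U/∂y = 30y(y - 4)(y + 2)(y + 4) = 0 at y ∈ {-4, -2, 0, 4}.
The Hessian is diagonal: diag(U_xx, U_yy). Second derivatives: U_xx(4)=-6; U_yy(-4)=-1920, U_yy(-2)=720, U_yy(0)=-960, U_yy(4)=5760.
Local minima occur where both diagonal entries positive: none. Count: 0.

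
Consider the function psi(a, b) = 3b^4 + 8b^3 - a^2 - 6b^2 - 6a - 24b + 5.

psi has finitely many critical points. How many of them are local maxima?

psi separates as a function of a plus a function of b, so ∇psi=0 decouples.
∂psi/∂a = -2(a + 3) = 0 at a ∈ {-3}; ∂psi/∂b = 12(b - 1)(b + 1)(b + 2) = 0 at b ∈ {-2, -1, 1}.
The Hessian is diagonal: diag(psi_aa, psi_bb). Second derivatives: psi_aa(-3)=-2; psi_bb(-2)=36, psi_bb(-1)=-24, psi_bb(1)=72.
Local maxima occur where both diagonal entries negative: (-3, -1). Count: 1.

1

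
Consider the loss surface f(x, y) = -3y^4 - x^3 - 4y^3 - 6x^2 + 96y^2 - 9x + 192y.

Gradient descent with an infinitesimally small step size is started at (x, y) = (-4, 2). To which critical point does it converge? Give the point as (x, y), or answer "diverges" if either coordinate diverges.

(-3, -1)

f is separable, so gradient descent decouples: x follows -∂f/∂x, y follows -∂f/∂y.
∂f/∂x = -3(x + 1)(x + 3); at x=-4 this is -9, so x increases.
∂f/∂y = -12(y - 4)(y + 1)(y + 4); at y=2 this is 432, so y decreases.
x converges to its nearest critical value -3 (a local min of the x-part); y converges to -1. The iterate converges to (-3, -1).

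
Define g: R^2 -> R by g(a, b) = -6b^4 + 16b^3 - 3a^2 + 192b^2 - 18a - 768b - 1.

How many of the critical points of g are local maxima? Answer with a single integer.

g separates as a function of a plus a function of b, so ∇g=0 decouples.
∂g/∂a = -6(a + 3) = 0 at a ∈ {-3}; ∂g/∂b = -24(b - 4)(b - 2)(b + 4) = 0 at b ∈ {-4, 2, 4}.
The Hessian is diagonal: diag(g_aa, g_bb). Second derivatives: g_aa(-3)=-6; g_bb(-4)=-1152, g_bb(2)=288, g_bb(4)=-384.
Local maxima occur where both diagonal entries negative: (-3, -4), (-3, 4). Count: 2.

2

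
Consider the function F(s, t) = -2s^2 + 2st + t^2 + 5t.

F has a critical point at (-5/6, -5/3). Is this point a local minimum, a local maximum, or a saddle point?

saddle point

The Hessian of F is constant: H = [[-4, 2], [2, 2]].
det(H) = (-4)·2 − 2² = -12.
Since det(H) < 0, H is indefinite and the critical point is a saddle point.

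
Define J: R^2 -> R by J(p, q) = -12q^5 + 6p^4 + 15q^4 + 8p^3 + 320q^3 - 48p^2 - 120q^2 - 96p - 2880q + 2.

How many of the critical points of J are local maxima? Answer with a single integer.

2

J separates as a function of p plus a function of q, so ∇J=0 decouples.
∂J/∂p = 24(p - 2)(p + 1)(p + 2) = 0 at p ∈ {-2, -1, 2}; ∂J/∂q = -60(q - 4)(q - 2)(q + 2)(q + 3) = 0 at q ∈ {-3, -2, 2, 4}.
The Hessian is diagonal: diag(J_pp, J_qq). Second derivatives: J_pp(-2)=96, J_pp(-1)=-72, J_pp(2)=288; J_qq(-3)=2100, J_qq(-2)=-1440, J_qq(2)=2400, J_qq(4)=-5040.
Local maxima occur where both diagonal entries negative: (-1, -2), (-1, 4). Count: 2.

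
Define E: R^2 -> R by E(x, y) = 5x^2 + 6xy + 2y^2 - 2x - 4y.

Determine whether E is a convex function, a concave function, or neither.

convex

E is quadratic, so its Hessian is the constant matrix H = [[10, 6], [6, 4]].
det(H) = 4, tr(H) = 14.
det(H) > 0 and tr(H) > 0, so H is positive definite everywhere: convex.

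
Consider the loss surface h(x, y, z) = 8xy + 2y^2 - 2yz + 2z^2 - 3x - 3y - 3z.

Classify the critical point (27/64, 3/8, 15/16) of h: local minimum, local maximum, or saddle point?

saddle point

The Hessian is constant: H = [[0, 8, 0], [8, 4, -2], [0, -2, 4]].
Leading principal minors: Δ₁ = 0, Δ₂ = -64, Δ₃ = -256.
The minors fit neither the all-positive nor the alternating-sign pattern, so H is indefinite: a saddle point.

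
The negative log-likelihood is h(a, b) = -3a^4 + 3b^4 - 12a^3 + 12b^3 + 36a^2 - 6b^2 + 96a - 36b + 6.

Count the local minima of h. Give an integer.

2

h separates as a function of a plus a function of b, so ∇h=0 decouples.
∂h/∂a = -12(a - 2)(a + 1)(a + 4) = 0 at a ∈ {-4, -1, 2}; ∂h/∂b = 12(b - 1)(b + 1)(b + 3) = 0 at b ∈ {-3, -1, 1}.
The Hessian is diagonal: diag(h_aa, h_bb). Second derivatives: h_aa(-4)=-216, h_aa(-1)=108, h_aa(2)=-216; h_bb(-3)=96, h_bb(-1)=-48, h_bb(1)=96.
Local minima occur where both diagonal entries positive: (-1, -3), (-1, 1). Count: 2.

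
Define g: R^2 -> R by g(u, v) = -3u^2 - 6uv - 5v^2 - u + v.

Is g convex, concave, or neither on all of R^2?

g is quadratic, so its Hessian is the constant matrix H = [[-6, -6], [-6, -10]].
det(H) = 24, tr(H) = -16.
det(H) > 0 and tr(H) < 0, so H is negative definite everywhere: concave.

concave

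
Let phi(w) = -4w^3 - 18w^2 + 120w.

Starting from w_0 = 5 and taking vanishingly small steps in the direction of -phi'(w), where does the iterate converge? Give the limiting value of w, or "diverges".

diverges

phi'(w) = -12(w - 2)(w + 5), so phi'(5) = -360.
Gradient descent moves in the -phi' direction, i.e. w is increasing.
There is no critical point above w=5, and phi' keeps the same sign, so the iterate runs off to +∞.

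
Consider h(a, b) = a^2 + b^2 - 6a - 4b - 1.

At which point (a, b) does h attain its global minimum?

(3, 2)

h(a,b) separates as P(a) + Q(b) − 1, so its minimum is min P + min Q − 1.
P'(a) = 2a - 6 vanishes at a ∈ {3}; Q'(b) = 2b - 4 vanishes at b ∈ {2}.
Local minima of P (where P''>0): P(3)=-9. Local minima of Q: Q(2)=-4.
So the global minimum of h is P(3) + Q(2) − 1 = -9 − 4 − 1 = -14, attained at (3, 2).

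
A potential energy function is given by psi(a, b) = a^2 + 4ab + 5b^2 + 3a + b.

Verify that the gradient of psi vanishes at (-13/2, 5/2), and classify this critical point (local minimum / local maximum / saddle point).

∇psi = (2a + 4b + 3, 4a + 10b + 1); substituting (-13/2, 5/2) gives ∇psi = (0, 0), so (-13/2, 5/2) is indeed a critical point.
The Hessian of psi is constant: H = [[2, 4], [4, 10]].
det(H) = 2·10 − 4² = 4.
det(H) > 0 and tr(H) = 12 > 0, so H is positive definite and the point is a local minimum.

local minimum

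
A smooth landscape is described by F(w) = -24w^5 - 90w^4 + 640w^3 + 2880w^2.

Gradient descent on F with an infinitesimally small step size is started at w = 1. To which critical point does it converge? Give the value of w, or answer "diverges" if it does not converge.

F'(w) = -120w(w - 4)(w + 3)(w + 4), so F'(1) = 7200.
Gradient descent moves in the -F' direction, i.e. w is decreasing.
The nearest critical point in that direction is w = 0, where F'' = 5760 > 0 (a local minimum). The iterate converges there.

0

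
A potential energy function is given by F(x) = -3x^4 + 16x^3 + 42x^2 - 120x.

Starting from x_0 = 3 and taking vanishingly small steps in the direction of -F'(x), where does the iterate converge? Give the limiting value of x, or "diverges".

F'(x) = -12(x - 5)(x - 1)(x + 2), so F'(3) = 240.
Gradient descent moves in the -F' direction, i.e. x is decreasing.
The nearest critical point in that direction is x = 1, where F'' = 144 > 0 (a local minimum). The iterate converges there.

1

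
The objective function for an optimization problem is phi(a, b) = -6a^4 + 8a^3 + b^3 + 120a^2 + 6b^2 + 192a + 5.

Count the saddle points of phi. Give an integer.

3

phi separates as a function of a plus a function of b, so ∇phi=0 decouples.
∂phi/∂a = -24(a - 4)(a + 1)(a + 2) = 0 at a ∈ {-2, -1, 4}; ∂phi/∂b = 3b(b + 4) = 0 at b ∈ {-4, 0}.
The Hessian is diagonal: diag(phi_aa, phi_bb). Second derivatives: phi_aa(-2)=-144, phi_aa(-1)=120, phi_aa(4)=-720; phi_bb(-4)=-12, phi_bb(0)=12.
Saddle points occur where the two diagonal entries have opposite signs: (-2, 0), (-1, -4), (4, 0). Count: 3.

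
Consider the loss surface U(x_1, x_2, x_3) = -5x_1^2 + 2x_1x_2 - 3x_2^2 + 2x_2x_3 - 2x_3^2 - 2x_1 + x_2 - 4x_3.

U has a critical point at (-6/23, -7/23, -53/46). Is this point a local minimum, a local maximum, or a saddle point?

The Hessian is constant: H = [[-10, 2, 0], [2, -6, 2], [0, 2, -4]].
Leading principal minors: Δ₁ = -10, Δ₂ = 56, Δ₃ = -184.
The minors alternate sign starting negative (−, +, −), so H is negative definite: a local maximum.

local maximum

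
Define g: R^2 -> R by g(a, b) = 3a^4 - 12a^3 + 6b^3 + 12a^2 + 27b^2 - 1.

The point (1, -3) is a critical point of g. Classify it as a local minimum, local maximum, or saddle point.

The mixed partial ∂²g/∂a∂b is 0, so the Hessian at any point is diag(g_aa, g_bb) = diag(12(3a^2 - 6a + 2), 18(2b + 3)).
At (1, -3): H = diag(-12, -54).
Both eigenvalues are negative, so H is negative definite: a local maximum.

local maximum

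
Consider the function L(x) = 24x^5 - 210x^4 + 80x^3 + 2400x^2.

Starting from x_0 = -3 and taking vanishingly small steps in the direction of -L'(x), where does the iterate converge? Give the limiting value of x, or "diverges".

diverges

L'(x) = 120x(x - 5)(x - 4)(x + 2), so L'(-3) = 20160.
Gradient descent moves in the -L' direction, i.e. x is decreasing.
There is no critical point below x=-3, and L' keeps the same sign, so the iterate runs off to −∞.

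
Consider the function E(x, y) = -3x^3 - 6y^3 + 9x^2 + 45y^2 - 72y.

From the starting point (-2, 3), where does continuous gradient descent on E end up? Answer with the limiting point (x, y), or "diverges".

E is separable, so gradient descent decouples: x follows -∂E/∂x, y follows -∂E/∂y.
∂E/∂x = -9x(x - 2); at x=-2 this is -72, so x increases.
∂E/∂y = -18(y - 4)(y - 1); at y=3 this is 36, so y decreases.
x converges to its nearest critical value 0 (a local min of the x-part); y converges to 1. The iterate converges to (0, 1).

(0, 1)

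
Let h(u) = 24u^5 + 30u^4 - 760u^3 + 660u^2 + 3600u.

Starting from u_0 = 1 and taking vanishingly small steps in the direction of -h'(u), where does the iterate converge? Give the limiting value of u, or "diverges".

-1

h'(u) = 120(u - 3)(u - 2)(u + 1)(u + 5), so h'(1) = 2880.
Gradient descent moves in the -h' direction, i.e. u is decreasing.
The nearest critical point in that direction is u = -1, where h'' = 5760 > 0 (a local minimum). The iterate converges there.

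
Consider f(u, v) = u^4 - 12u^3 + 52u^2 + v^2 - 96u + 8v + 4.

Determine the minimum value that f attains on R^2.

f(u,v) separates as P(u) + Q(v) + 4, so its minimum is min P + min Q + 4.
P'(u) = 4(u - 4)(u - 3)(u - 2) vanishes at u ∈ {2, 3, 4}; Q'(v) = 2v + 8 vanishes at v ∈ {-4}.
Local minima of P (where P''>0): P(2)=-64, P(4)=-64. Local minima of Q: Q(-4)=-16.
So the global minimum of f is P(2) + Q(-4) + 4 = -64 − 16 + 4 = -76, attained at (2, -4).

-76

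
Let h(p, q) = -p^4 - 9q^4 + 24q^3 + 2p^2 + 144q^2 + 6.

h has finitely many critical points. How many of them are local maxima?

h separates as a function of p plus a function of q, so ∇h=0 decouples.
∂h/∂p = -4p(p - 1)(p + 1) = 0 at p ∈ {-1, 0, 1}; ∂h/∂q = -36q(q - 4)(q + 2) = 0 at q ∈ {-2, 0, 4}.
The Hessian is diagonal: diag(h_pp, h_qq). Second derivatives: h_pp(-1)=-8, h_pp(0)=4, h_pp(1)=-8; h_qq(-2)=-432, h_qq(0)=288, h_qq(4)=-864.
Local maxima occur where both diagonal entries negative: (-1, -2), (-1, 4), (1, -2), (1, 4). Count: 4.

4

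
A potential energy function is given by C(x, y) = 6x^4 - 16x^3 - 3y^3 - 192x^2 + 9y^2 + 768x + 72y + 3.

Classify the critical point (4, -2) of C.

The mixed partial ∂²C/∂x∂y is 0, so the Hessian at any point is diag(C_xx, C_yy) = diag(24(3x^2 - 4x - 16), 18(-y + 1)).
At (4, -2): H = diag(384, 54).
Both eigenvalues are positive, so H is positive definite: a local minimum.

local minimum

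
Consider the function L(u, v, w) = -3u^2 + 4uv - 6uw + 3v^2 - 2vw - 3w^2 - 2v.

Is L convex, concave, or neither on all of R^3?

L is quadratic, so its Hessian is the constant matrix H = [[-6, 4, -6], [4, 6, -2], [-6, -2, -6]].
Leading principal minors: -6, -52, 216.
Neither pattern holds ⇒ H is indefinite ⇒ neither convex nor concave.

neither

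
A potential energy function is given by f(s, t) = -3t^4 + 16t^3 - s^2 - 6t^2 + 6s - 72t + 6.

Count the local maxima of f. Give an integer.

f separates as a function of s plus a function of t, so ∇f=0 decouples.
∂f/∂s = -2(s - 3) = 0 at s ∈ {3}; ∂f/∂t = -12(t - 3)(t - 2)(t + 1) = 0 at t ∈ {-1, 2, 3}.
The Hessian is diagonal: diag(f_ss, f_tt). Second derivatives: f_ss(3)=-2; f_tt(-1)=-144, f_tt(2)=36, f_tt(3)=-48.
Local maxima occur where both diagonal entries negative: (3, -1), (3, 3). Count: 2.

2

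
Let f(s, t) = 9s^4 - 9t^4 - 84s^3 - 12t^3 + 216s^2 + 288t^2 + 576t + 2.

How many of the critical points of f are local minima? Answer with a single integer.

f separates as a function of s plus a function of t, so ∇f=0 decouples.
∂f/∂s = 36s(s - 4)(s - 3) = 0 at s ∈ {0, 3, 4}; ∂f/∂t = -36(t - 4)(t + 1)(t + 4) = 0 at t ∈ {-4, -1, 4}.
The Hessian is diagonal: diag(f_ss, f_tt). Second derivatives: f_ss(0)=432, f_ss(3)=-108, f_ss(4)=144; f_tt(-4)=-864, f_tt(-1)=540, f_tt(4)=-1440.
Local minima occur where both diagonal entries positive: (0, -1), (4, -1). Count: 2.

2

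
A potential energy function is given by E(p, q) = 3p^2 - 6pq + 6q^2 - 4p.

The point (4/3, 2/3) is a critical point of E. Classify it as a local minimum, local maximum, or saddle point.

The Hessian of E is constant: H = [[6, -6], [-6, 12]].
det(H) = 6·12 − (-6)² = 36.
det(H) > 0 and tr(H) = 18 > 0, so H is positive definite and the point is a local minimum.

local minimum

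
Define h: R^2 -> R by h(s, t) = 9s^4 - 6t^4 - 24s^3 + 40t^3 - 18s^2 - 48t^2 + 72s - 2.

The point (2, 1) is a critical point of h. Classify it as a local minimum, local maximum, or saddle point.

The mixed partial ∂²h/∂s∂t is 0, so the Hessian at any point is diag(h_ss, h_tt) = diag(36(3s^2 - 4s - 1), 24(-3t^2 + 10t - 4)).
At (2, 1): H = diag(108, 72).
Both eigenvalues are positive, so H is positive definite: a local minimum.

local minimum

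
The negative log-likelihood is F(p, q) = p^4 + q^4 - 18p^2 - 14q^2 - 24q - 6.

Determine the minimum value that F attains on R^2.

-204

F(p,q) separates as A(p) + B(q) − 6, so its minimum is min A + min B − 6.
A'(p) = 4p(p - 3)(p + 3) vanishes at p ∈ {-3, 0, 3}; B'(q) = 4(q - 3)(q + 1)(q + 2) vanishes at q ∈ {-2, -1, 3}.
Local minima of A (where A''>0): A(-3)=-81, A(3)=-81. Local minima of B: B(-2)=8, B(3)=-117.
So the global minimum of F is A(-3) + B(3) − 6 = -81 − 117 − 6 = -204, attained at (-3, 3).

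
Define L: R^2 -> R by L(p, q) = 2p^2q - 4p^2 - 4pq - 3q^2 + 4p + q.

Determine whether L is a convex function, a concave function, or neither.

The term 2p^2q is cubic, so the Hessian is not constant.
∂²L/∂p² = 4q - 8, which takes both signs as q varies (negative for sufficiently negative q). A diagonal entry of the Hessian changing sign means the Hessian is neither positive- nor negative-semidefinite on all of R^2.

neither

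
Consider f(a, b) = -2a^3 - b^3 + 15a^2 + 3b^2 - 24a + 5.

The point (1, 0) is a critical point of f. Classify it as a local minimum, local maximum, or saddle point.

local minimum

The mixed partial ∂²f/∂a∂b is 0, so the Hessian at any point is diag(f_aa, f_bb) = diag(6(-2a + 5), 6(-b + 1)).
At (1, 0): H = diag(18, 6).
Both eigenvalues are positive, so H is positive definite: a local minimum.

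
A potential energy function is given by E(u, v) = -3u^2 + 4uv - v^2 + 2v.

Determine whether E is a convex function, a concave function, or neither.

E is quadratic, so its Hessian is the constant matrix H = [[-6, 4], [4, -2]].
det(H) = -4, tr(H) = -8.
det(H) < 0, so H is indefinite: neither convex nor concave.

neither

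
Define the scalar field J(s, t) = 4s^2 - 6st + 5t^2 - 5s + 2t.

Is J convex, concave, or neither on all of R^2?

J is quadratic, so its Hessian is the constant matrix H = [[8, -6], [-6, 10]].
det(H) = 44, tr(H) = 18.
det(H) > 0 and tr(H) > 0, so H is positive definite everywhere: convex.

convex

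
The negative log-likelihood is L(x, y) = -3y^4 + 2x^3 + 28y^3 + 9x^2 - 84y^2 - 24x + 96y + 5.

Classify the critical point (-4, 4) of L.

local maximum

The mixed partial ∂²L/∂x∂y is 0, so the Hessian at any point is diag(L_xx, L_yy) = diag(6(2x + 3), 12(-3y^2 + 14y - 14)).
At (-4, 4): H = diag(-30, -72).
Both eigenvalues are negative, so H is negative definite: a local maximum.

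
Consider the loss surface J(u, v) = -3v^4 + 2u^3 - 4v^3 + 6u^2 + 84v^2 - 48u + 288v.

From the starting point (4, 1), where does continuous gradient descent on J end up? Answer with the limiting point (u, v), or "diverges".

J is separable, so gradient descent decouples: u follows -∂J/∂u, v follows -∂J/∂v.
∂J/∂u = 6(u - 2)(u + 4); at u=4 this is 96, so u decreases.
∂J/∂v = -12(v - 4)(v + 2)(v + 3); at v=1 this is 432, so v decreases.
u converges to its nearest critical value 2 (a local min of the u-part); v converges to -2. The iterate converges to (2, -2).

(2, -2)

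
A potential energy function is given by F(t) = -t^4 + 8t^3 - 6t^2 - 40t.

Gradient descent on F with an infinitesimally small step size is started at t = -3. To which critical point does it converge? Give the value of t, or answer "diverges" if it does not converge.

diverges

F'(t) = -4(t - 5)(t - 2)(t + 1), so F'(-3) = 320.
Gradient descent moves in the -F' direction, i.e. t is decreasing.
There is no critical point below t=-3, and F' keeps the same sign, so the iterate runs off to −∞.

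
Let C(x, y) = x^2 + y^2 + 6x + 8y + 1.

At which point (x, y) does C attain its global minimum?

C(x,y) separates as P(x) + Q(y) + 1, so its minimum is min P + min Q + 1.
P'(x) = 2x + 6 vanishes at x ∈ {-3}; Q'(y) = 2y + 8 vanishes at y ∈ {-4}.
Local minima of P (where P''>0): P(-3)=-9. Local minima of Q: Q(-4)=-16.
So the global minimum of C is P(-3) + Q(-4) + 1 = -9 − 16 + 1 = -24, attained at (-3, -4).

(-3, -4)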